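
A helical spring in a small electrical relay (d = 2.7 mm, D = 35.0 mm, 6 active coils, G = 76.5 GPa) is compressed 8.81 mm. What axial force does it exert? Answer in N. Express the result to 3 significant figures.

k = Gd⁴/(8D³N_a) = (76.5×10³)(2.7⁴)/(8·35.0³·6) = 1.9755 N/mm
F = k·δ = 1.9755 × 8.81 = 17.404 N

17.4 N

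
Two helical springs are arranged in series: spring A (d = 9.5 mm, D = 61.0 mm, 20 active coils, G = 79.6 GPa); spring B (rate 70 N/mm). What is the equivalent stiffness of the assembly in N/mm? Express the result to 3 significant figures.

14.2 N/mm

k_A = Gd⁴/(8D³N_a) = (79.6×10³)(9.5⁴)/(8·61.0³·20) = 17.852 N/mm
Series: 1/k_eq = 1/17.852 + 1/70 = 0.0703; k_eq = 14.225 N/mm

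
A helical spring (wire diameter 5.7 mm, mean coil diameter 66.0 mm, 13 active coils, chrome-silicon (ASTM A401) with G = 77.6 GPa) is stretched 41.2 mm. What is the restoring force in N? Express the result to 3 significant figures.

113 N

k = Gd⁴/(8D³N_a) = (77.6×10³)(5.7⁴)/(8·66.0³·13) = 2.7397 N/mm
F = k·δ = 2.7397 × 41.2 = 112.87 N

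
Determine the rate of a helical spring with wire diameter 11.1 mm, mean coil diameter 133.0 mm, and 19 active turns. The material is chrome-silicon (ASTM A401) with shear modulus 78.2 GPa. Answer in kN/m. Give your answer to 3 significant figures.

3.32 kN/m

k = Gd⁴/(8D³N_a) = (78.2×10³ × 11.1⁴) / (8 × 133.0³ × 19)
  = 1.18713e+09 / 3.57601e+08 = 3.3197 N/mm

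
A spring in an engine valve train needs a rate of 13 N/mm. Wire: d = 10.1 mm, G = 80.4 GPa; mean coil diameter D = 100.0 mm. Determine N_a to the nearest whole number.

N_a = Gd⁴/(8D³k) = (80.4×10³ × 10.1⁴)/(8 × 100.0³ × 13)
    = 8.36646e+08 / 1.04e+08 = 8.045 → 8 coils

8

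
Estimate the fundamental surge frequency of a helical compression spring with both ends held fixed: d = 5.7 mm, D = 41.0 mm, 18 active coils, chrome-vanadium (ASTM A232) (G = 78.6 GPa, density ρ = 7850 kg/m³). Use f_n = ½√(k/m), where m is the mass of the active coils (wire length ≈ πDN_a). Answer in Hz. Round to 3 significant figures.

k = Gd⁴/(8D³N_a) = (78.6×10³)(5.7⁴)/(8·41.0³·18) = 8.36 N/mm = 8360 N/m
Wire length L = πDN_a = π·41.0·18 = 2318.5 mm
m = ρ·(πd²/4)·L = 7850 × 25.518×10⁻⁶ m² × 2.3185 m = 0.46442 kg
f_n = ½√(k/m) = 0.5·√(8360/0.46442) = 0.5·√(18001) = 67.084 Hz

67.1 Hz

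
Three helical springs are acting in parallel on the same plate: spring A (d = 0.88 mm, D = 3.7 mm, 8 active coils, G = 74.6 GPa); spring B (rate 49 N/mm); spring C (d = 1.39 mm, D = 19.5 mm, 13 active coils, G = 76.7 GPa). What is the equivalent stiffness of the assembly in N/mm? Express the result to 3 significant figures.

k_A = Gd⁴/(8D³N_a) = (74.6×10³)(0.88⁴)/(8·3.7³·8) = 13.8 N/mm
k_C = Gd⁴/(8D³N_a) = (76.7×10³)(1.39⁴)/(8·19.5³·13) = 0.37129 N/mm
Parallel: k_eq = 13.8 + 49 + 0.37129 = 63.171 N/mm

63.2 N/mm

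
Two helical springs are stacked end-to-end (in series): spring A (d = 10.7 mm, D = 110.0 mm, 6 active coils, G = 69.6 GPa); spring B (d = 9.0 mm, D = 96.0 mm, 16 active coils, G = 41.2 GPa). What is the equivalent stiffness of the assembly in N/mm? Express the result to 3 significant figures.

k_A = Gd⁴/(8D³N_a) = (69.6×10³)(10.7⁴)/(8·110.0³·6) = 14.28 N/mm
k_B = Gd⁴/(8D³N_a) = (41.2×10³)(9.0⁴)/(8·96.0³·16) = 2.387 N/mm
Series: 1/k_eq = 1/14.28 + 1/2.387 = 0.48897; k_eq = 2.0451 N/mm

2.05 N/mm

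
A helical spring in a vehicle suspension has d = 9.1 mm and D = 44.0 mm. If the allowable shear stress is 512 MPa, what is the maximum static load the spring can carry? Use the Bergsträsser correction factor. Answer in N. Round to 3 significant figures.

2640 N

C = D/d = 44.0/9.1 = 4.8352
K_B = (4C+2)/(4C−3) = 21.341/16.341 = 1.3060
τ_max = K·8FD/(πd³) → F_max = τ_allow·πd³/(8DK)
F_max = 512·π·9.1³/(8·44.0·1.3060) = 1.2121e+06/459.71 = 2636.7 N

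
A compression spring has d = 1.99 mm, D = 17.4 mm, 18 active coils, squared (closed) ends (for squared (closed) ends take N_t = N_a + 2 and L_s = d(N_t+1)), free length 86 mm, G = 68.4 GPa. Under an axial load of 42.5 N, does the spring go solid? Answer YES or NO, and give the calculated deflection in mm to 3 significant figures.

NO, δ = 30.1 mm

k = Gd⁴/(8D³N_a) = (68.4×10³)(1.99⁴)/(8·17.4³·18) = 1.414 N/mm
N_t = 20; L_s = 1.99·21 = 41.79 mm; δ_solid = L₀ − L_s = 86 − 41.79 = 44.21 mm
δ = F/k = 42.5/1.414 = 30.056 mm
δ < δ_solid → spring does not go solid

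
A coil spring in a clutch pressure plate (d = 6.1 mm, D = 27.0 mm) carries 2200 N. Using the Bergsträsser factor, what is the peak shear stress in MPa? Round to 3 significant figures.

Spring index C = D/d = 27.0/6.1 = 4.4262
K_B = (4C+2)/(4C−3) = 19.705/14.705 = 1.3400
τ₀ = 8FD/(πd³) = 8·2200·27.0/(π·6.1³) = 475200/713.08 = 666.4 MPa
τ_max = K·τ₀ = 1.3400 × 666.4 = 893 MPa

893 MPa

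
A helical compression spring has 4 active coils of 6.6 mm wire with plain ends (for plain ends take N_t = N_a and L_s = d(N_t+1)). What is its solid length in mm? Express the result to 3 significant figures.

plain ends: N_t = N_a = 4
L_s = d·(N_t+1) = 6.6 × 5 = 33 mm

33.0 mm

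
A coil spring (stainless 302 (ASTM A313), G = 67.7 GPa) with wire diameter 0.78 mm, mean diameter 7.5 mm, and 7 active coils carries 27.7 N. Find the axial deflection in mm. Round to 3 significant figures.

k = Gd⁴/(8D³N_a) = (67.7×10³)(0.78⁴)/(8·7.5³·7) = 1.0607 N/mm
δ = F/k = 27.7 / 1.0607 = 26.115 mm

26.1 mm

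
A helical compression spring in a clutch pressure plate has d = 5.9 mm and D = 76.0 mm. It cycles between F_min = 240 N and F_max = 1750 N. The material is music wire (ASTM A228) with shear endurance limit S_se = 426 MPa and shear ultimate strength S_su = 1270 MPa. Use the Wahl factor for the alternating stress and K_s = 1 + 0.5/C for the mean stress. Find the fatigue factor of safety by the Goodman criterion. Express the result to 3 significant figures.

C = D/d = 76.0/5.9 = 12.8814; K_W = (4C−1)/(4C−4)+0.615/C = 1.1109; K_s = 1+0.5/C = 1.0388
F_a = (F_max−F_min)/2 = 755 N; F_m = (F_max+F_min)/2 = 995 N
τ_a = K_W·8F_aD/(πd³) = 1.1109 × 711.45 = 790.33 MPa
τ_m = K_s·8F_mD/(πd³) = 1.0388 × 937.61 = 974 MPa
Goodman: 1/n_f = τ_a/S_se + τ_m/S_su = 790.33/426 + 974/1270 = 1.85523 + 0.76693 = 2.6222
n_f = 1/2.6222 = 0.3814

0.381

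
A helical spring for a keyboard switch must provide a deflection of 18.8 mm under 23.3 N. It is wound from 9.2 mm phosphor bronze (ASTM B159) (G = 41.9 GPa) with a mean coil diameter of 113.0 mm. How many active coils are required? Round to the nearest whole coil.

21

Required rate k = F/δ = 23.3/18.8 = 1.2394 N/mm
N_a = Gd⁴/(8D³k) = (41.9×10³ × 9.2⁴)/(8 × 113.0³ × 1.2394)
    = 3.00169e+08 / 1.43062e+07 = 20.98 → 21 coils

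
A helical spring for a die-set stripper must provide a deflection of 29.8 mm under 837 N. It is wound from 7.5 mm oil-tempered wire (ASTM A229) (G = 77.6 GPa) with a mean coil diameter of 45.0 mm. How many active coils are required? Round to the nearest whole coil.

Required rate k = F/δ = 837/29.8 = 28.087 N/mm
N_a = Gd⁴/(8D³k) = (77.6×10³ × 7.5⁴)/(8 × 45.0³ × 28.087)
    = 2.45531e+08 / 2.04756e+07 = 11.99 → 12 coils

12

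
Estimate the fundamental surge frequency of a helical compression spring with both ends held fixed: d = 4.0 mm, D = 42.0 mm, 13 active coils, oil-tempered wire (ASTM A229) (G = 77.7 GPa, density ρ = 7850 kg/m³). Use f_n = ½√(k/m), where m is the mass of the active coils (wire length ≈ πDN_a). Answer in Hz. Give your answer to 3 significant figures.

61.8 Hz

k = Gd⁴/(8D³N_a) = (77.7×10³)(4.0⁴)/(8·42.0³·13) = 2.5815 N/mm = 2581.5 N/m
Wire length L = πDN_a = π·42.0·13 = 1715.3 mm
m = ρ·(πd²/4)·L = 7850 × 12.566×10⁻⁶ m² × 1.7153 m = 0.16921 kg
f_n = ½√(k/m) = 0.5·√(2581.5/0.16921) = 0.5·√(15257) = 61.759 Hz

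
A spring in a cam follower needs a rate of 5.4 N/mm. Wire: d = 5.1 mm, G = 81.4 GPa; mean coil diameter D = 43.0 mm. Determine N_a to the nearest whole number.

16

N_a = Gd⁴/(8D³k) = (81.4×10³ × 5.1⁴)/(8 × 43.0³ × 5.4)
    = 5.50687e+07 / 3.4347e+06 = 16.03 → 16 coils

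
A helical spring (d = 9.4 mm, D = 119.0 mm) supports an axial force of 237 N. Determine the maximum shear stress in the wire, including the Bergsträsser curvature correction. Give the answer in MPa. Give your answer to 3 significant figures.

95.5 MPa

Spring index C = D/d = 119.0/9.4 = 12.6596
K_B = (4C+2)/(4C−3) = 52.638/47.638 = 1.1050
τ₀ = 8FD/(πd³) = 8·237·119.0/(π·9.4³) = 225624/2609.4 = 86.467 MPa
τ_max = K·τ₀ = 1.1050 × 86.467 = 95.543 MPa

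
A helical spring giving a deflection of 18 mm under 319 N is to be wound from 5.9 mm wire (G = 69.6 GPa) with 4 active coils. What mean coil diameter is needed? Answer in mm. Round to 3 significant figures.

Required rate k = F/δ = 319/18 = 17.722 N/mm
D = (Gd⁴/(8N_a·k))^(1/3) = (69.6×10³·5.9⁴/(8·4·17.722))^(1/3)
  = (148713)^(1/3) = 52.9805 mm

53.0 mm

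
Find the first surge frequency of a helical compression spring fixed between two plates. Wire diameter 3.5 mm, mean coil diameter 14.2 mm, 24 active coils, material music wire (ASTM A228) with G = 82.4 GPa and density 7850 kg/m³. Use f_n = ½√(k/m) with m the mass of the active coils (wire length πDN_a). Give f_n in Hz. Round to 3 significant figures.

k = Gd⁴/(8D³N_a) = (82.4×10³)(3.5⁴)/(8·14.2³·24) = 22.492 N/mm = 22492 N/m
Wire length L = πDN_a = π·14.2·24 = 1070.7 mm
m = ρ·(πd²/4)·L = 7850 × 9.6211×10⁻⁶ m² × 1.0707 m = 0.080862 kg
f_n = ½√(k/m) = 0.5·√(22492/0.080862) = 0.5·√(2.7816e+05) = 263.7 Hz

264 Hz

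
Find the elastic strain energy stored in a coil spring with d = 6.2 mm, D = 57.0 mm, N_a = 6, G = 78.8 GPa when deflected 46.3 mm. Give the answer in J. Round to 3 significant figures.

k = Gd⁴/(8D³N_a) = (78.8×10³)(6.2⁴)/(8·57.0³·6) = 13.099 N/mm
U = ½kδ² = 0.5 × 13.099 × 46.3² = 14040 N·mm = 14.04 J

14.0 J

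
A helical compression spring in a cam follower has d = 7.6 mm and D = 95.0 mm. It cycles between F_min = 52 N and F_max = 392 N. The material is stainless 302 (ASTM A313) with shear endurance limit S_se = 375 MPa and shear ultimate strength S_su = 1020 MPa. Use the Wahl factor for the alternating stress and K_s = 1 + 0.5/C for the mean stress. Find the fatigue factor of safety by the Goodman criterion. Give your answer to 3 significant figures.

2.48

C = D/d = 95.0/7.6 = 12.5000; K_W = (4C−1)/(4C−4)+0.615/C = 1.1144; K_s = 1+0.5/C = 1.0400
F_a = (F_max−F_min)/2 = 170 N; F_m = (F_max+F_min)/2 = 222 N
τ_a = K_W·8F_aD/(πd³) = 1.1144 × 93.685 = 104.4 MPa
τ_m = K_s·8F_mD/(πd³) = 1.0400 × 122.34 = 127.24 MPa
Goodman: 1/n_f = τ_a/S_se + τ_m/S_su = 104.4/375 + 127.24/1020 = 0.27841 + 0.12474 = 0.40315
n_f = 1/0.40315 = 2.48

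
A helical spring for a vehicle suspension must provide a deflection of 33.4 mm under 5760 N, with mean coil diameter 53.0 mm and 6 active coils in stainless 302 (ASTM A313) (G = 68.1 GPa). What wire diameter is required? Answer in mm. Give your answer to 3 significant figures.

Required rate k = F/δ = 5760/33.4 = 172.46 N/mm
d = (8D³N_a·k / G)^(1/4) = (8·53.0³·6·172.46 / (68.1×10³))^0.25
  = (18097)^0.25 = 11.5984 mm

11.6 mm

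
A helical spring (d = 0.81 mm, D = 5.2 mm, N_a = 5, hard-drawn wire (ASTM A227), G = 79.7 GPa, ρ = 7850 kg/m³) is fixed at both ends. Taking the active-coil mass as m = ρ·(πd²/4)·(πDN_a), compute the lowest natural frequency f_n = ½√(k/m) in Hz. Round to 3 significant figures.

2150 Hz

k = Gd⁴/(8D³N_a) = (79.7×10³)(0.81⁴)/(8·5.2³·5) = 6.1 N/mm = 6100 N/m
Wire length L = πDN_a = π·5.2·5 = 81.681 mm
m = ρ·(πd²/4)·L = 7850 × 0.5153×10⁻⁶ m² × 0.081681 m = 0.00033041 kg
f_n = ½√(k/m) = 0.5·√(6100/0.00033041) = 0.5·√(1.8462e+07) = 2148.4 Hz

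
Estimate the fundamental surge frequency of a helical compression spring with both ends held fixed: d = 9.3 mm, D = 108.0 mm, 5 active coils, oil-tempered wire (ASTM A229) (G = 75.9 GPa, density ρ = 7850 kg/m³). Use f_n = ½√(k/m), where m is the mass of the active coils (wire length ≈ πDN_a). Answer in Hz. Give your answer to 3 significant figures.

55.8 Hz

k = Gd⁴/(8D³N_a) = (75.9×10³)(9.3⁴)/(8·108.0³·5) = 11.268 N/mm = 11268 N/m
Wire length L = πDN_a = π·108.0·5 = 1696.5 mm
m = ρ·(πd²/4)·L = 7850 × 67.929×10⁻⁶ m² × 1.6965 m = 0.90463 kg
f_n = ½√(k/m) = 0.5·√(11268/0.90463) = 0.5·√(12456) = 55.803 Hz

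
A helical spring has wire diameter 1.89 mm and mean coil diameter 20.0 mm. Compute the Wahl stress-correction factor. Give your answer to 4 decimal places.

C = D/d = 20.0/1.89 = 10.5820
K_W = (4C−1)/(4C−4) + 0.615/C = 41.328/38.328 + 0.0581 = 1.1364

1.1364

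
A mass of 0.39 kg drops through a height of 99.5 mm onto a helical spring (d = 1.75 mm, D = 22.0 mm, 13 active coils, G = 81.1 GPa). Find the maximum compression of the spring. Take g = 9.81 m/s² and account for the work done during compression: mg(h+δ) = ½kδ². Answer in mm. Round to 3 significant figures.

k = Gd⁴/(8D³N_a) = (81.1×10³)(1.75⁴)/(8·22.0³·13) = 0.68687 N/mm
W = mg = 0.39 × 9.81 = 3.8259 N
½kδ² − Wδ − Wh = 0 → δ = (W + √(W² + 2kWh))/k
δ = (3.8259 + √(14.638 + 522.948))/0.68687 = (3.8259 + 23.186)/0.68687 = 39.326 mm

39.3 mm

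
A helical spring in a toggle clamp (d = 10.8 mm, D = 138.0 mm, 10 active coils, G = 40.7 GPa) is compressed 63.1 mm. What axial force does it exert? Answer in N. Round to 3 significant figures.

166 N

k = Gd⁴/(8D³N_a) = (40.7×10³)(10.8⁴)/(8·138.0³·10) = 2.6337 N/mm
F = k·δ = 2.6337 × 63.1 = 166.18 N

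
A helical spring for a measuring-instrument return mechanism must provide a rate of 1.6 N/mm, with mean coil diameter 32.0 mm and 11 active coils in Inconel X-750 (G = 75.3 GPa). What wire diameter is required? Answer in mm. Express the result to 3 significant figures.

d = (8D³N_a·k / G)^(1/4) = (8·32.0³·11·1.6 / (75.3×10³))^0.25
  = (61.271)^0.25 = 2.7978 mm

2.80 mm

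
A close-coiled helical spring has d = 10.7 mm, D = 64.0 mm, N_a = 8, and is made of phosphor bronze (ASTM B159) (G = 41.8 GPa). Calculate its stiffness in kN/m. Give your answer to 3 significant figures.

k = Gd⁴/(8D³N_a) = (41.8×10³ × 10.7⁴) / (8 × 64.0³ × 8)
  = 5.47913e+08 / 1.67772e+07 = 32.658 N/mm

32.7 kN/m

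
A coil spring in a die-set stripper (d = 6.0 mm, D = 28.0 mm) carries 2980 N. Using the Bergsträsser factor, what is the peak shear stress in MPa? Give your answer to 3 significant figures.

1300 MPa

Spring index C = D/d = 28.0/6.0 = 4.6667
K_B = (4C+2)/(4C−3) = 20.667/15.667 = 1.3191
τ₀ = 8FD/(πd³) = 8·2980·28.0/(π·6.0³) = 667520/678.58 = 983.7 MPa
τ_max = K·τ₀ = 1.3191 × 983.7 = 1297.6 MPa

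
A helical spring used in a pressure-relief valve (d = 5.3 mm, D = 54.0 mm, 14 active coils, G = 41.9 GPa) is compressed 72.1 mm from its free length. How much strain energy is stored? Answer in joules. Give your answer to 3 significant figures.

4.87 J

k = Gd⁴/(8D³N_a) = (41.9×10³)(5.3⁴)/(8·54.0³·14) = 1.8746 N/mm
U = ½kδ² = 0.5 × 1.8746 × 72.1² = 4872.6 N·mm = 4.8726 J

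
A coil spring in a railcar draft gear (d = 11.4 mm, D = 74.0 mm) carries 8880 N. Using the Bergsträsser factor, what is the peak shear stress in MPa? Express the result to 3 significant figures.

Spring index C = D/d = 74.0/11.4 = 6.4912
K_B = (4C+2)/(4C−3) = 27.965/22.965 = 1.2177
τ₀ = 8FD/(πd³) = 8·8880·74.0/(π·11.4³) = 5.25696e+06/4654.4 = 1129.5 MPa
τ_max = K·τ₀ = 1.2177 × 1129.5 = 1375.4 MPa

1380 MPa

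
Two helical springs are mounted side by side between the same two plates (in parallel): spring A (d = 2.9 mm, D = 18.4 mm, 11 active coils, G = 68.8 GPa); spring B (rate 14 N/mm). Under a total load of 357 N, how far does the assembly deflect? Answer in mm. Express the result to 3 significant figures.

k_A = Gd⁴/(8D³N_a) = (68.8×10³)(2.9⁴)/(8·18.4³·11) = 8.8766 N/mm
Parallel: k_eq = 8.8766 + 14 = 22.877 N/mm
δ = F/k_eq = 357/22.877 = 15.605 mm

15.6 mm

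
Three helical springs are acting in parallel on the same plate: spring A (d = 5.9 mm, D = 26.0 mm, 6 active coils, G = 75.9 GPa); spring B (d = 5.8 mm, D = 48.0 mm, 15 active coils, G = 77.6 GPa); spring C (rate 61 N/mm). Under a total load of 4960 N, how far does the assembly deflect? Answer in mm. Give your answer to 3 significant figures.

k_A = Gd⁴/(8D³N_a) = (75.9×10³)(5.9⁴)/(8·26.0³·6) = 109.02 N/mm
k_B = Gd⁴/(8D³N_a) = (77.6×10³)(5.8⁴)/(8·48.0³·15) = 6.6171 N/mm
Parallel: k_eq = 109.02 + 6.6171 + 61 = 176.63 N/mm
δ = F/k_eq = 4960/176.63 = 28.081 mm

28.1 mm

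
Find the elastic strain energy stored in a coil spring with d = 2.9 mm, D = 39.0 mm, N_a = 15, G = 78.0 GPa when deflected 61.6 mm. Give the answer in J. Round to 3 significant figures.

1.47 J

k = Gd⁴/(8D³N_a) = (78.0×10³)(2.9⁴)/(8·39.0³·15) = 0.77502 N/mm
U = ½kδ² = 0.5 × 0.77502 × 61.6² = 1470.4 N·mm = 1.4704 J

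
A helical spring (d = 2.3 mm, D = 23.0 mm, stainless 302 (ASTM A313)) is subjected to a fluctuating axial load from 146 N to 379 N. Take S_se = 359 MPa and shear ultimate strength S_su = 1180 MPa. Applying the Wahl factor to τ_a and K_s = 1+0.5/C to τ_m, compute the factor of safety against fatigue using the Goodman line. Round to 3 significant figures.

C = D/d = 23.0/2.3 = 10.0000; K_W = (4C−1)/(4C−4)+0.615/C = 1.1448; K_s = 1+0.5/C = 1.0500
F_a = (F_max−F_min)/2 = 116.5 N; F_m = (F_max+F_min)/2 = 262.5 N
τ_a = K_W·8F_aD/(πd³) = 1.1448 × 560.8 = 642.03 MPa
τ_m = K_s·8F_mD/(πd³) = 1.0500 × 1263.6 = 1326.8 MPa
Goodman: 1/n_f = τ_a/S_se + τ_m/S_su = 642.03/359 + 1326.8/1180 = 1.78837 + 1.12440 = 2.9128
n_f = 1/2.9128 = 0.3433

0.343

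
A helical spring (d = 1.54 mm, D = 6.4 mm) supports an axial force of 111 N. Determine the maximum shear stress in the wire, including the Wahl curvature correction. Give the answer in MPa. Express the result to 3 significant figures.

686 MPa

Spring index C = D/d = 6.4/1.54 = 4.1558
K_W = (4C−1)/(4C−4) + 0.615/C = 15.623/12.623 + 0.1480 = 1.3856
τ₀ = 8FD/(πd³) = 8·111·6.4/(π·1.54³) = 5683.2/11.474 = 495.31 MPa
τ_max = K·τ₀ = 1.3856 × 495.31 = 686.33 MPa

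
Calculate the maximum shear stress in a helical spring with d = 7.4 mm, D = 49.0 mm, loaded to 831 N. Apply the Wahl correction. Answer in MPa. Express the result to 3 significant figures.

Spring index C = D/d = 49.0/7.4 = 6.6216
K_W = (4C−1)/(4C−4) + 0.615/C = 25.486/22.486 + 0.0929 = 1.2263
τ₀ = 8FD/(πd³) = 8·831·49.0/(π·7.4³) = 325752/1273 = 255.88 MPa
τ_max = K·τ₀ = 1.2263 × 255.88 = 313.79 MPa

314 MPa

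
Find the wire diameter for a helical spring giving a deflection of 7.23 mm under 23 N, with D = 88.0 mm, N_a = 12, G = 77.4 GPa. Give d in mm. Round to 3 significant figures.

Required rate k = F/δ = 23/7.23 = 3.1812 N/mm
d = (8D³N_a·k / G)^(1/4) = (8·88.0³·12·3.1812 / (77.4×10³))^0.25
  = (2688.9)^0.25 = 7.2010 mm

7.20 mm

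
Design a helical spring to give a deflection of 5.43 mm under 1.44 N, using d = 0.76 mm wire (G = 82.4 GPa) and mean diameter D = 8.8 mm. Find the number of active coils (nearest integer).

Required rate k = F/δ = 1.44/5.43 = 0.26519 N/mm
N_a = Gd⁴/(8D³k) = (82.4×10³ × 0.76⁴)/(8 × 8.8³ × 0.26519)
    = 27490.4 / 1445.77 = 19.01 → 19 coils

19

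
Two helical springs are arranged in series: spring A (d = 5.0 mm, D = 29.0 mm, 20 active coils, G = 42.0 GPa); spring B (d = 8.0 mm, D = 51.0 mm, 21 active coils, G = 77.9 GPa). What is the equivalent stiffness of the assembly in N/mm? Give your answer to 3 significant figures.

k_A = Gd⁴/(8D³N_a) = (42.0×10³)(5.0⁴)/(8·29.0³·20) = 6.7269 N/mm
k_B = Gd⁴/(8D³N_a) = (77.9×10³)(8.0⁴)/(8·51.0³·21) = 14.318 N/mm
Series: 1/k_eq = 1/6.7269 + 1/14.318 = 0.2185; k_eq = 4.5767 N/mm

4.58 N/mm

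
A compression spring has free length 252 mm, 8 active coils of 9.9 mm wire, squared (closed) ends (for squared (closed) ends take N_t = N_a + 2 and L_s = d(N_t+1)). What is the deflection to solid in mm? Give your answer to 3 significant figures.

N_t = 10; L_s = 9.9·11 = 108.9 mm
δ_solid = L₀ − L_s = 252 − 108.9 = 143.1 mm

143 mm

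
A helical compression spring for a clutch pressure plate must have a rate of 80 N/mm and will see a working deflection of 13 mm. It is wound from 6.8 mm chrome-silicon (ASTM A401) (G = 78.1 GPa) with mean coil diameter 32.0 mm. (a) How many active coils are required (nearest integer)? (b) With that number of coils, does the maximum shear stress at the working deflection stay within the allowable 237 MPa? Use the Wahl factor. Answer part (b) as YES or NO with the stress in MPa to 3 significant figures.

N_a = Gd⁴/(8D³k) = (78.1×10³)(6.8⁴)/(8·32.0³·80) = 7.963 → N_a = 8
Actual rate k = Gd⁴/(8D³·8) = 79.626 N/mm
Working load F = kδ = 79.626·13 = 1035.1 N
C = 32.0/6.8 = 4.7059; K_W = (4C−1)/(4C−4)+0.615/C = 1.3331
τ_max = K_W·8FD/(πd³) = 1.3331·268.26 = 357.62 MPa
τ_max > 237 MPa → exceeds allowable

(a) 8 coils; (b) NO, τ_max = 358 MPa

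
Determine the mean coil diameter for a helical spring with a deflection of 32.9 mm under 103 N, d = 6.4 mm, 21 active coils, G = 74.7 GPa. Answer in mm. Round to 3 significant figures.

62.0 mm

Required rate k = F/δ = 103/32.9 = 3.1307 N/mm
D = (Gd⁴/(8N_a·k))^(1/3) = (74.7×10³·6.4⁴/(8·21·3.1307))^(1/3)
  = (238281)^(1/3) = 61.9959 mm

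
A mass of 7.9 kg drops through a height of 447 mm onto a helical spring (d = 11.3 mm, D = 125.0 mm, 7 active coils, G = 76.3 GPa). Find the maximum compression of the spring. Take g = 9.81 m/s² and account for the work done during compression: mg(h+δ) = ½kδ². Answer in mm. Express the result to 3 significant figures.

k = Gd⁴/(8D³N_a) = (76.3×10³)(11.3⁴)/(8·125.0³·7) = 11.374 N/mm
W = mg = 7.9 × 9.81 = 77.499 N
½kδ² − Wδ − Wh = 0 → δ = (W + √(W² + 2kWh))/k
δ = (77.499 + √(6006.1 + 788050))/11.374 = (77.499 + 891.1)/11.374 = 85.158 mm

85.2 mm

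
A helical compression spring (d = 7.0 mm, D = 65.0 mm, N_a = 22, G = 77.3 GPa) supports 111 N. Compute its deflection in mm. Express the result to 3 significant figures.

k = Gd⁴/(8D³N_a) = (77.3×10³)(7.0⁴)/(8·65.0³·22) = 3.8399 N/mm
δ = F/k = 111 / 3.8399 = 28.907 mm

28.9 mm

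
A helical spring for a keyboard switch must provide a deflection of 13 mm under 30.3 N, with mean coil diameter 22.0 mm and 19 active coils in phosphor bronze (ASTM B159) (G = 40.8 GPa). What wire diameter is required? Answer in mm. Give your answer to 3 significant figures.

3.10 mm

Required rate k = F/δ = 30.3/13 = 2.3308 N/mm
d = (8D³N_a·k / G)^(1/4) = (8·22.0³·19·2.3308 / (40.8×10³))^0.25
  = (92.459)^0.25 = 3.1009 mm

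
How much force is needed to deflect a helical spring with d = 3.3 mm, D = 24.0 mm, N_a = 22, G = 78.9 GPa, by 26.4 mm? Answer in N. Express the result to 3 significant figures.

k = Gd⁴/(8D³N_a) = (78.9×10³)(3.3⁴)/(8·24.0³·22) = 3.8458 N/mm
F = k·δ = 3.8458 × 26.4 = 101.53 N

102 N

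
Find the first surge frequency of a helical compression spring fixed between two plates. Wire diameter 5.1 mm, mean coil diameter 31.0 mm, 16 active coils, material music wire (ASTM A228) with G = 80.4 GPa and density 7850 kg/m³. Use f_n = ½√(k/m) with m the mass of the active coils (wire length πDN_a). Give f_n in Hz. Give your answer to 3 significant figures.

119 Hz

k = Gd⁴/(8D³N_a) = (80.4×10³)(5.1⁴)/(8·31.0³·16) = 14.264 N/mm = 14264 N/m
Wire length L = πDN_a = π·31.0·16 = 1558.2 mm
m = ρ·(πd²/4)·L = 7850 × 20.428×10⁻⁶ m² × 1.5582 m = 0.24988 kg
f_n = ½√(k/m) = 0.5·√(14264/0.24988) = 0.5·√(57083) = 119.46 Hz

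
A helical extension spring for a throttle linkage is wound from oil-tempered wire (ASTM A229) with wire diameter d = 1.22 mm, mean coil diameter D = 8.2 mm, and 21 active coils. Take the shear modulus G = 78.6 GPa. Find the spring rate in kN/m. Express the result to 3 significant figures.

1.88 kN/m

k = Gd⁴/(8D³N_a) = (78.6×10³ × 1.22⁴) / (8 × 8.2³ × 21)
  = 174125 / 92629.8 = 1.8798 N/mm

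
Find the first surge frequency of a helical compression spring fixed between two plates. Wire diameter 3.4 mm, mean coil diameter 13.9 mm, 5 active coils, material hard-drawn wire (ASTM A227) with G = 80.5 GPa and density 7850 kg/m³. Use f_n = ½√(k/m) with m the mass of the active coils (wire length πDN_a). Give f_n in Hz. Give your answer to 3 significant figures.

k = Gd⁴/(8D³N_a) = (80.5×10³)(3.4⁴)/(8·13.9³·5) = 100.14 N/mm = 1.0014e+05 N/m
Wire length L = πDN_a = π·13.9·5 = 218.34 mm
m = ρ·(πd²/4)·L = 7850 × 9.0792×10⁻⁶ m² × 0.21834 m = 0.015562 kg
f_n = ½√(k/m) = 0.5·√(1.0014e+05/0.015562) = 0.5·√(6.4351e+06) = 1268.4 Hz

1270 Hz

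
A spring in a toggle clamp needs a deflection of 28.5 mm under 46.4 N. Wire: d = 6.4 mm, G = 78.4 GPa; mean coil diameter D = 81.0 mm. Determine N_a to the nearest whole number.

Required rate k = F/δ = 46.4/28.5 = 1.6281 N/mm
N_a = Gd⁴/(8D³k) = (78.4×10³ × 6.4⁴)/(8 × 81.0³ × 1.6281)
    = 1.31533e+08 / 6.92179e+06 = 19 → 19 coils

19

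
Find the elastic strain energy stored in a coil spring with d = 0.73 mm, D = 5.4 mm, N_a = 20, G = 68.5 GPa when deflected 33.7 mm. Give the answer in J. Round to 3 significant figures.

0.438 J

k = Gd⁴/(8D³N_a) = (68.5×10³)(0.73⁴)/(8·5.4³·20) = 0.77211 N/mm
U = ½kδ² = 0.5 × 0.77211 × 33.7² = 438.44 N·mm = 0.43844 J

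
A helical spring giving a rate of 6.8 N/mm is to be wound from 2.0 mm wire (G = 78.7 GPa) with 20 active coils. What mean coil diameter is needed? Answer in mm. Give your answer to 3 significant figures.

D = (Gd⁴/(8N_a·k))^(1/3) = (78.7×10³·2.0⁴/(8·20·6.8))^(1/3)
  = (1157.35)^(1/3) = 10.4992 mm

10.5 mm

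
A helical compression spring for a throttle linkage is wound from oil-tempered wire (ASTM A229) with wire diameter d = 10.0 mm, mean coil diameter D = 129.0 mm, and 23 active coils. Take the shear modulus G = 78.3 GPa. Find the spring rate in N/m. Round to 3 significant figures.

1980 N/m

k = Gd⁴/(8D³N_a) = (78.3×10³ × 10.0⁴) / (8 × 129.0³ × 23)
  = 7.83e+08 / 3.94991e+08 = 1.9823 N/mm = 1982.3 N/m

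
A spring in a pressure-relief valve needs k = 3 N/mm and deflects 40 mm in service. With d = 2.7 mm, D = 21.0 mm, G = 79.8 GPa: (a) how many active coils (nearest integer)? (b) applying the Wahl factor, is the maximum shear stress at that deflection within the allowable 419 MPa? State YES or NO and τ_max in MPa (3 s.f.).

(a) 19 coils; (b) YES, τ_max = 390 MPa

N_a = Gd⁴/(8D³k) = (79.8×10³)(2.7⁴)/(8·21.0³·3) = 19.08 → N_a = 19
Actual rate k = Gd⁴/(8D³·19) = 3.0127 N/mm
Working load F = kδ = 3.0127·40 = 120.51 N
C = 21.0/2.7 = 7.7778; K_W = (4C−1)/(4C−4)+0.615/C = 1.1897
τ_max = K_W·8FD/(πd³) = 1.1897·327.4 = 389.52 MPa
τ_max ≤ 419 MPa → acceptable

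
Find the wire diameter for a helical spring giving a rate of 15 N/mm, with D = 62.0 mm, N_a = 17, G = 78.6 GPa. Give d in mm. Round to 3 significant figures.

8.87 mm

d = (8D³N_a·k / G)^(1/4) = (8·62.0³·17·15 / (78.6×10³))^0.25
  = (6185.6)^0.25 = 8.8684 mm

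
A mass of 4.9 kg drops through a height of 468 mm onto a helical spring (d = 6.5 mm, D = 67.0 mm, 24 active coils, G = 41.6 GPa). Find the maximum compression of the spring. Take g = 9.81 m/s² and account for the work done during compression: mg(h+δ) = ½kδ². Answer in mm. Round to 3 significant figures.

228 mm

k = Gd⁴/(8D³N_a) = (41.6×10³)(6.5⁴)/(8·67.0³·24) = 1.2859 N/mm
W = mg = 4.9 × 9.81 = 48.069 N
½kδ² − Wδ − Wh = 0 → δ = (W + √(W² + 2kWh))/k
δ = (48.069 + √(2310.6 + 57857.8))/1.2859 = (48.069 + 245.29)/1.2859 = 228.13 mm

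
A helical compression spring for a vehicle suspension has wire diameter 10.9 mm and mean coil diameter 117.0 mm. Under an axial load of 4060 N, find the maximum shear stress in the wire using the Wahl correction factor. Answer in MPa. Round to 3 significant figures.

Spring index C = D/d = 117.0/10.9 = 10.7339
K_W = (4C−1)/(4C−4) + 0.615/C = 41.936/38.936 + 0.0573 = 1.1343
τ₀ = 8FD/(πd³) = 8·4060·117.0/(π·10.9³) = 3.80016e+06/4068.5 = 934.06 MPa
τ_max = K·τ₀ = 1.1343 × 934.06 = 1059.5 MPa

1060 MPa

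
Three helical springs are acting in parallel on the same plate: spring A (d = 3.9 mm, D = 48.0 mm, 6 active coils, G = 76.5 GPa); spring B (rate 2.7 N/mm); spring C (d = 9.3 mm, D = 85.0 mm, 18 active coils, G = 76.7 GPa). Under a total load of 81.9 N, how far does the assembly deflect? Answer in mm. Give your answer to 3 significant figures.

k_A = Gd⁴/(8D³N_a) = (76.5×10³)(3.9⁴)/(8·48.0³·6) = 3.3339 N/mm
k_C = Gd⁴/(8D³N_a) = (76.7×10³)(9.3⁴)/(8·85.0³·18) = 6.488 N/mm
Parallel: k_eq = 3.3339 + 2.7 + 6.488 = 12.522 N/mm
δ = F/k_eq = 81.9/12.522 = 6.5406 mm

6.54 mm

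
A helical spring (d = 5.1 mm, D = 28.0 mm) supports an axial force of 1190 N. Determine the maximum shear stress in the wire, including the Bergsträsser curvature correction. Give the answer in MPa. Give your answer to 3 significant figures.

Spring index C = D/d = 28.0/5.1 = 5.4902
K_B = (4C+2)/(4C−3) = 23.961/18.961 = 1.2637
τ₀ = 8FD/(πd³) = 8·1190·28.0/(π·5.1³) = 266560/416.74 = 639.64 MPa
τ_max = K·τ₀ = 1.2637 × 639.64 = 808.31 MPa

808 MPa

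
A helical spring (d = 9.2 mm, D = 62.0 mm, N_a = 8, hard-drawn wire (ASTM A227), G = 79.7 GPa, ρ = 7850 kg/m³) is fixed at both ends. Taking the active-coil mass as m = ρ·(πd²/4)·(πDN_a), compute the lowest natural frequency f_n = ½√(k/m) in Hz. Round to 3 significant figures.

k = Gd⁴/(8D³N_a) = (79.7×10³)(9.2⁴)/(8·62.0³·8) = 37.433 N/mm = 37433 N/m
Wire length L = πDN_a = π·62.0·8 = 1558.2 mm
m = ρ·(πd²/4)·L = 7850 × 66.476×10⁻⁶ m² × 1.5582 m = 0.81314 kg
f_n = ½√(k/m) = 0.5·√(37433/0.81314) = 0.5·√(46035) = 107.28 Hz

107 Hz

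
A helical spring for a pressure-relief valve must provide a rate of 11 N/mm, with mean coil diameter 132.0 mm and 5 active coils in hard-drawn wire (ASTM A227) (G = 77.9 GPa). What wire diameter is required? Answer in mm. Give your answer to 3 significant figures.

d = (8D³N_a·k / G)^(1/4) = (8·132.0³·5·11 / (77.9×10³))^0.25
  = (12991)^0.25 = 10.6760 mm

10.7 mm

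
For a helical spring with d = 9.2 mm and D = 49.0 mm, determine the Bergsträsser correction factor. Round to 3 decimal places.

C = D/d = 49.0/9.2 = 5.3261
K_B = (4C+2)/(4C−3) = 23.304/18.304 = 1.2732

1.273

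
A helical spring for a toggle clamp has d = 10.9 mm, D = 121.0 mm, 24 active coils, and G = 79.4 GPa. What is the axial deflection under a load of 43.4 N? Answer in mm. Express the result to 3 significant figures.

k = Gd⁴/(8D³N_a) = (79.4×10³)(10.9⁴)/(8·121.0³·24) = 3.2951 N/mm
δ = F/k = 43.4 / 3.2951 = 13.171 mm

13.2 mm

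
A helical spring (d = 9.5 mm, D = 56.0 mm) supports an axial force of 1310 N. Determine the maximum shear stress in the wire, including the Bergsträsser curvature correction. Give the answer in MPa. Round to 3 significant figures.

271 MPa

Spring index C = D/d = 56.0/9.5 = 5.8947
K_B = (4C+2)/(4C−3) = 25.579/20.579 = 1.2430
τ₀ = 8FD/(πd³) = 8·1310·56.0/(π·9.5³) = 586880/2693.5 = 217.89 MPa
τ_max = K·τ₀ = 1.2430 × 217.89 = 270.82 MPa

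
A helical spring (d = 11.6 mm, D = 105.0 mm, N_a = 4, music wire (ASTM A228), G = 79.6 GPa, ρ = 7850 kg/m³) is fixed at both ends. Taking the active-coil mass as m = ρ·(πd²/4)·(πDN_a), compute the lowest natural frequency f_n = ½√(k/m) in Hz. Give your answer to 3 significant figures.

94.3 Hz

k = Gd⁴/(8D³N_a) = (79.6×10³)(11.6⁴)/(8·105.0³·4) = 38.907 N/mm = 38907 N/m
Wire length L = πDN_a = π·105.0·4 = 1319.5 mm
m = ρ·(πd²/4)·L = 7850 × 105.68×10⁻⁶ m² × 1.3195 m = 1.0946 kg
f_n = ½√(k/m) = 0.5·√(38907/1.0946) = 0.5·√(35543) = 94.264 Hz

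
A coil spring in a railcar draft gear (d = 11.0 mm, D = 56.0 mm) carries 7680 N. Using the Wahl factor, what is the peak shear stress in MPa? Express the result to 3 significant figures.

1070 MPa

Spring index C = D/d = 56.0/11.0 = 5.0909
K_W = (4C−1)/(4C−4) + 0.615/C = 19.364/16.364 + 0.1208 = 1.3041
τ₀ = 8FD/(πd³) = 8·7680·56.0/(π·11.0³) = 3.44064e+06/4181.5 = 822.83 MPa
τ_max = K·τ₀ = 1.3041 × 822.83 = 1073.1 MPa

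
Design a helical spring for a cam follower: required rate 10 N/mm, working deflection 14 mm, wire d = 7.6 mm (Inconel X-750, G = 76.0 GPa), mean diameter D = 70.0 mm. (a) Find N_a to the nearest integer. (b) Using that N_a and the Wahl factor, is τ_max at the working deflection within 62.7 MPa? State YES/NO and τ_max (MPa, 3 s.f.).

N_a = Gd⁴/(8D³k) = (76.0×10³)(7.6⁴)/(8·70.0³·10) = 9.24 → N_a = 9
Actual rate k = Gd⁴/(8D³·9) = 10.267 N/mm
Working load F = kδ = 10.267·14 = 143.74 N
C = 70.0/7.6 = 9.2105; K_W = (4C−1)/(4C−4)+0.615/C = 1.1581
τ_max = K_W·8FD/(πd³) = 1.1581·58.367 = 67.596 MPa
τ_max > 62.7 MPa → exceeds allowable

(a) 9 coils; (b) NO, τ_max = 67.6 MPa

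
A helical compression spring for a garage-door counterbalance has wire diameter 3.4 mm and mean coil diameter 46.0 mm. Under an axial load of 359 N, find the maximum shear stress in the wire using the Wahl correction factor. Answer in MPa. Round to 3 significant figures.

1180 MPa

Spring index C = D/d = 46.0/3.4 = 13.5294
K_W = (4C−1)/(4C−4) + 0.615/C = 53.118/50.118 + 0.0455 = 1.1053
τ₀ = 8FD/(πd³) = 8·359·46.0/(π·3.4³) = 132112/123.48 = 1069.9 MPa
τ_max = K·τ₀ = 1.1053 × 1069.9 = 1182.6 MPa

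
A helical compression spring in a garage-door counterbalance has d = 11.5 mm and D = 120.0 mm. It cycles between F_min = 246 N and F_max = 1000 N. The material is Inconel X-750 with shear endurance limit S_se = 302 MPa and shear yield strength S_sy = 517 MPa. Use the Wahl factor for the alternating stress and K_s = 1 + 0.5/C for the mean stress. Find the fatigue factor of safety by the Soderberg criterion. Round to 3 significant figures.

C = D/d = 120.0/11.5 = 10.4348; K_W = (4C−1)/(4C−4)+0.615/C = 1.1384; K_s = 1+0.5/C = 1.0479
F_a = (F_max−F_min)/2 = 377 N; F_m = (F_max+F_min)/2 = 623 N
τ_a = K_W·8F_aD/(πd³) = 1.1384 × 75.748 = 86.233 MPa
τ_m = K_s·8F_mD/(πd³) = 1.0479 × 125.17 = 131.17 MPa
Soderberg: 1/n_f = τ_a/S_se + τ_m/S_sy = 86.233/302 + 131.17/517 = 0.28554 + 0.25372 = 0.53926
n_f = 1/0.53926 = 1.854

1.85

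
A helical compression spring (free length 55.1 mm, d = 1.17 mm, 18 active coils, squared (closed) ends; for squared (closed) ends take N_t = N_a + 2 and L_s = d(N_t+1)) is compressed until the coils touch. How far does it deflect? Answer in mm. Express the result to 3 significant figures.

30.5 mm

N_t = 20; L_s = 1.17·21 = 24.57 mm
δ_solid = L₀ − L_s = 55.1 − 24.57 = 30.53 mm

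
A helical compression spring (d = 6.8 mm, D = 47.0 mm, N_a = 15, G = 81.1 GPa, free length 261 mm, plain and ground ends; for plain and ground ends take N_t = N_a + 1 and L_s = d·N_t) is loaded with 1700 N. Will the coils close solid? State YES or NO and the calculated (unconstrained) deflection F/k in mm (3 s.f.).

NO, δ = 122 mm

k = Gd⁴/(8D³N_a) = (81.1×10³)(6.8⁴)/(8·47.0³·15) = 13.918 N/mm
N_t = 16; L_s = 6.8·16 = 108.8 mm; δ_solid = L₀ − L_s = 261 − 108.8 = 152.2 mm
δ = F/k = 1700/13.918 = 122.14 mm
δ < δ_solid → spring does not go solid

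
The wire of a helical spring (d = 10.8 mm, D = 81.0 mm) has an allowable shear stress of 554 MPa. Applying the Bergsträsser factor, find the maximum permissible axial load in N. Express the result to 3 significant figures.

C = D/d = 81.0/10.8 = 7.5000
K_B = (4C+2)/(4C−3) = 32.000/27.000 = 1.1852
τ_max = K·8FD/(πd³) → F_max = τ_allow·πd³/(8DK)
F_max = 554·π·10.8³/(8·81.0·1.1852) = 2.1925e+06/768 = 2854.8 N

2850 N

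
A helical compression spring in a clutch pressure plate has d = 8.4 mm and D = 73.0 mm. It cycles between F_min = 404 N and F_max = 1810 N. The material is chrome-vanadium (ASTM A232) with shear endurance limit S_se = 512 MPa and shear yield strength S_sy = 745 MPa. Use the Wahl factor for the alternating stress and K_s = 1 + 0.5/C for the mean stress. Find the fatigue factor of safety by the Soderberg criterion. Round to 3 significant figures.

C = D/d = 73.0/8.4 = 8.6905; K_W = (4C−1)/(4C−4)+0.615/C = 1.1683; K_s = 1+0.5/C = 1.0575
F_a = (F_max−F_min)/2 = 703 N; F_m = (F_max+F_min)/2 = 1107 N
τ_a = K_W·8F_aD/(πd³) = 1.1683 × 220.49 = 257.59 MPa
τ_m = K_s·8F_mD/(πd³) = 1.0575 × 347.19 = 367.17 MPa
Soderberg: 1/n_f = τ_a/S_se + τ_m/S_sy = 257.59/512 + 367.17/745 = 0.50311 + 0.49285 = 0.99595
n_f = 1/0.99595 = 1.004

1.00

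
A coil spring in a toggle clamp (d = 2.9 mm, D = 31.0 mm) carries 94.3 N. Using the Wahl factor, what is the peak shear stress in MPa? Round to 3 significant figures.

346 MPa

Spring index C = D/d = 31.0/2.9 = 10.6897
K_W = (4C−1)/(4C−4) + 0.615/C = 41.759/38.759 + 0.0575 = 1.1349
τ₀ = 8FD/(πd³) = 8·94.3·31.0/(π·2.9³) = 23386.4/76.62 = 305.22 MPa
τ_max = K·τ₀ = 1.1349 × 305.22 = 346.41 MPa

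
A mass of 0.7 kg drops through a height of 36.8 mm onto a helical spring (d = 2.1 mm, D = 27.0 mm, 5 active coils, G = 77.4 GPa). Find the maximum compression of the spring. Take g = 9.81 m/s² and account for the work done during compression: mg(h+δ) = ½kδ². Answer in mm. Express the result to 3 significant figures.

20.2 mm

k = Gd⁴/(8D³N_a) = (77.4×10³)(2.1⁴)/(8·27.0³·5) = 1.9119 N/mm
W = mg = 0.7 × 9.81 = 6.867 N
½kδ² − Wδ − Wh = 0 → δ = (W + √(W² + 2kWh))/k
δ = (6.867 + √(47.156 + 966.299))/1.9119 = (6.867 + 31.835)/1.9119 = 20.243 mm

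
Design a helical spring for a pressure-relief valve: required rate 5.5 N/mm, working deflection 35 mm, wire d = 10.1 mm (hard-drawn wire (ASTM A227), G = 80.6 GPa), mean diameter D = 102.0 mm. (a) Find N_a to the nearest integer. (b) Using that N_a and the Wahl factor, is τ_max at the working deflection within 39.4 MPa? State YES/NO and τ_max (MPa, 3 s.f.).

N_a = Gd⁴/(8D³k) = (80.6×10³)(10.1⁴)/(8·102.0³·5.5) = 17.96 → N_a = 18
Actual rate k = Gd⁴/(8D³·18) = 5.4885 N/mm
Working load F = kδ = 5.4885·35 = 192.1 N
C = 102.0/10.1 = 10.0990; K_W = (4C−1)/(4C−4)+0.615/C = 1.1433
τ_max = K_W·8FD/(πd³) = 1.1433·48.429 = 55.37 MPa
τ_max > 39.4 MPa → exceeds allowable

(a) 18 coils; (b) NO, τ_max = 55.4 MPa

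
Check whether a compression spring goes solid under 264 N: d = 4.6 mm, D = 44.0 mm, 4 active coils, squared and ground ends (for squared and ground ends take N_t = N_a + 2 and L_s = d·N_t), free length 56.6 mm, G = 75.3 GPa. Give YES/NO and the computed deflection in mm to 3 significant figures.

NO, δ = 21.3 mm

k = Gd⁴/(8D³N_a) = (75.3×10³)(4.6⁴)/(8·44.0³·4) = 12.369 N/mm
N_t = 6; L_s = 4.6·6 = 27.6 mm; δ_solid = L₀ − L_s = 56.6 − 27.6 = 29 mm
δ = F/k = 264/12.369 = 21.344 mm
δ < δ_solid → spring does not go solid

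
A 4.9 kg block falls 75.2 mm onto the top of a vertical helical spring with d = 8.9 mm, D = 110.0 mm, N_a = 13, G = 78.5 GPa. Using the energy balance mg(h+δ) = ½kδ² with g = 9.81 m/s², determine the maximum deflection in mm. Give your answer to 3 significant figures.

k = Gd⁴/(8D³N_a) = (78.5×10³)(8.9⁴)/(8·110.0³·13) = 3.5581 N/mm
W = mg = 4.9 × 9.81 = 48.069 N
½kδ² − Wδ − Wh = 0 → δ = (W + √(W² + 2kWh))/k
δ = (48.069 + √(2310.6 + 25723.6))/3.5581 = (48.069 + 167.43)/3.5581 = 60.567 mm

60.6 mm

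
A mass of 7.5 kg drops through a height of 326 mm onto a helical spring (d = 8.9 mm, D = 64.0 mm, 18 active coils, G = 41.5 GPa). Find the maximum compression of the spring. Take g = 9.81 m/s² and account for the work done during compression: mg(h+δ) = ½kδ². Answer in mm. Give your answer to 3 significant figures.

k = Gd⁴/(8D³N_a) = (41.5×10³)(8.9⁴)/(8·64.0³·18) = 6.8977 N/mm
W = mg = 7.5 × 9.81 = 73.575 N
½kδ² − Wδ − Wh = 0 → δ = (W + √(W² + 2kWh))/k
δ = (73.575 + √(5413.3 + 330890))/6.8977 = (73.575 + 579.92)/6.8977 = 94.74 mm

94.7 mm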